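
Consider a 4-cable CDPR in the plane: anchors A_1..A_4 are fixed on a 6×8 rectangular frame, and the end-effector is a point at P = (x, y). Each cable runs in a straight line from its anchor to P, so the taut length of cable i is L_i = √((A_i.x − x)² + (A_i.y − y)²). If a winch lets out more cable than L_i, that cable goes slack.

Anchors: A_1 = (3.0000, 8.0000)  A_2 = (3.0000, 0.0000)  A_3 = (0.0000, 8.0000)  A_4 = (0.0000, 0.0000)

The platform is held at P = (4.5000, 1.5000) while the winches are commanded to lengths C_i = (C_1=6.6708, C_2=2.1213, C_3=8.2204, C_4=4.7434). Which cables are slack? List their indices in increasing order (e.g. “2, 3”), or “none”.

3

cable 1: √((-1.5000)²+(6.5000)²)=6.6708, C_1=6.6708: taut
cable 2: √((-1.5000)²+(-1.5000)²)=2.1213, C_2=2.1213: taut
cable 3: √((-4.5000)²+(6.5000)²)=7.9057, C_3=8.2204: slack
cable 4: √((-4.5000)²+(-1.5000)²)=4.7434, C_4=4.7434: taut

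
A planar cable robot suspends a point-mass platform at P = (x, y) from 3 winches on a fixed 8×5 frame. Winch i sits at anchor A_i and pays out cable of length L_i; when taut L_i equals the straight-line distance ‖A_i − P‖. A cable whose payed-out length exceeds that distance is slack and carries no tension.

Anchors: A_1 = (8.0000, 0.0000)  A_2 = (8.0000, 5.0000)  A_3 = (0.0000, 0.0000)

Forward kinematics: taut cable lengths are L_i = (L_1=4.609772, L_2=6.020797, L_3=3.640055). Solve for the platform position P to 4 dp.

(3.5000, 1.0000)

each cable: (A_i−P)·(A_i−P) = L_i²; let c_i = ‖A_i‖²−L_i²
c_1 = 64.0000+0.0000−21.2500 = 42.7500
row 1: 0.0000x − 10.0000y = -10.0000  (c_2=52.7500)
row 2: 16.0000x + 0.0000y = 56.0000  (c_3=-13.2500)
Cramer on rows 1–2 → x = 3.5000, y = 1.0000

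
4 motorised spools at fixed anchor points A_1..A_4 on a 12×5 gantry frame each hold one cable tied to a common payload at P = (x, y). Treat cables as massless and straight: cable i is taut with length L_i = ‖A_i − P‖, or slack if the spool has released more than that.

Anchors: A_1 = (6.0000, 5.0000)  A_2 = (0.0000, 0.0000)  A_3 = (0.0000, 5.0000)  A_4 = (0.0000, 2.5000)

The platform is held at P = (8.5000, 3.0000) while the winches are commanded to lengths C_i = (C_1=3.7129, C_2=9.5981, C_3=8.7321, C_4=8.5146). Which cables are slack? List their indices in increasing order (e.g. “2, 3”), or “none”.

1, 2

i=1: geometric 3.2016 vs commanded 3.7129 ⇒ slack
i=2: geometric 9.0139 vs commanded 9.5981 ⇒ slack
i=3: geometric 8.7321 vs commanded 8.7321 ⇒ taut
i=4: geometric 8.5147 vs commanded 8.5146 ⇒ taut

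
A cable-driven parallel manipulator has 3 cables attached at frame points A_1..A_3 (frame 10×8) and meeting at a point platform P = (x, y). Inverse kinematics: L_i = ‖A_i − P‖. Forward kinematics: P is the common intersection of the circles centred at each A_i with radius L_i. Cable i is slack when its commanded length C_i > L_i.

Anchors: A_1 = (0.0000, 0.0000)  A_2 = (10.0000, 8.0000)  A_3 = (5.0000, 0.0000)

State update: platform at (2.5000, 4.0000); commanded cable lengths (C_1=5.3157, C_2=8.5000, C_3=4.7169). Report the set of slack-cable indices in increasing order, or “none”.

i=1: geometric 4.7170 vs commanded 5.3157 ⇒ slack
i=2: geometric 8.5000 vs commanded 8.5000 ⇒ taut
i=3: geometric 4.7170 vs commanded 4.7169 ⇒ taut

1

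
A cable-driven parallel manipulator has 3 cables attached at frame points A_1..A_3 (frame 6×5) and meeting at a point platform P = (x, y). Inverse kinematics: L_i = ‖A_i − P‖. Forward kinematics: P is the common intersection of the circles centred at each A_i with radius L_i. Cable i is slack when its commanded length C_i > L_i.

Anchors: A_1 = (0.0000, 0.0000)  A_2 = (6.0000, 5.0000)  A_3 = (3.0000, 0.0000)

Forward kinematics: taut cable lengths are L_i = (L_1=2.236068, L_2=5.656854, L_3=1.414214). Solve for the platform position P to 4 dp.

each cable: (A_i−P)·(A_i−P) = L_i²; let q_i = ‖A_i‖²−L_i²
q_1 = 0.0000+0.0000−5.0000 = -5.0000
row 1: -12.0000x − 10.0000y = -34.0000  (q_2=29.0000)
row 2: -6.0000x + 0.0000y = -12.0000  (q_3=7.0000)
Cramer on rows 1–2 → x = 2.0000, y = 1.0000

(2.0000, 1.0000)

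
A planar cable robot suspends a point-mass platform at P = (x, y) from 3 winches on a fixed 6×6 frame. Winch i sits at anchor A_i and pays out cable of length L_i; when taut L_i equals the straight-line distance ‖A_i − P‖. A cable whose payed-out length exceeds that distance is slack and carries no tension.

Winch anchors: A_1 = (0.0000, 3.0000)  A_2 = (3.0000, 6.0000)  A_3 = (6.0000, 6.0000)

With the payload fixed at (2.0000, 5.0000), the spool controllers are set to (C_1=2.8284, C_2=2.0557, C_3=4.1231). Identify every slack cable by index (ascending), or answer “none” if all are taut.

2

cable 1: L_1 = ‖A_1−P‖ = 2.8284;  C_1 = 2.8284 → taut
cable 2: L_2 = ‖A_2−P‖ = 1.4142;  C_2 = 2.0557 → slack
cable 3: L_3 = ‖A_3−P‖ = 4.1231;  C_3 = 4.1231 → taut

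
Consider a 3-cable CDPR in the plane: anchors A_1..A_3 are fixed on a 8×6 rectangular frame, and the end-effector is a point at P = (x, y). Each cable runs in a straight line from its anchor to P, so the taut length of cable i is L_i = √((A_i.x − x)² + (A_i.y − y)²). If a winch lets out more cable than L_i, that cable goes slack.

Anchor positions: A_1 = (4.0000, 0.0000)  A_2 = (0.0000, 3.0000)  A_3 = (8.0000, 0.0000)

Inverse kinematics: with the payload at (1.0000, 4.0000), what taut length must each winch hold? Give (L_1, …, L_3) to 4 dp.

(5.0000, 1.4142, 8.0623)

L_1: Δ = A_1−P = (3.0000, -4.0000) → ‖Δ‖ = √25.0000 = 5.0000
L_2: Δ = A_2−P = (-1.0000, -1.0000) → ‖Δ‖ = √2.0000 = 1.4142
L_3: Δ = A_3−P = (7.0000, -4.0000) → ‖Δ‖ = √65.0000 = 8.0623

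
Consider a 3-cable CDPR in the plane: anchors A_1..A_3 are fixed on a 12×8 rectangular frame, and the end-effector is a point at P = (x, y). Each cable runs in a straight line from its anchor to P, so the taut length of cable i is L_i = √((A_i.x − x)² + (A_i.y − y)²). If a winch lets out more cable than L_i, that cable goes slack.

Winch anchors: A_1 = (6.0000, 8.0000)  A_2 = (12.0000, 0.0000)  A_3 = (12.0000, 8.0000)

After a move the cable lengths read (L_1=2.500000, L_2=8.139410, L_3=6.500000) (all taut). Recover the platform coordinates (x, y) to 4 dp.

(6.0000, 5.5000)

expand ‖A_i−P‖²=L_i² and subtract eq 1 (k_i ≔ ‖A_i‖²−L_i²)
k_1 = 36.0000+64.0000−6.2500 = 93.7500
eq1−eq2 → [-12.0000  16.0000]·P = 16.0000
eq1−eq3 → [-12.0000  0.0000]·P = -72.0000
2×2 solve → P = (6.0000, 5.5000)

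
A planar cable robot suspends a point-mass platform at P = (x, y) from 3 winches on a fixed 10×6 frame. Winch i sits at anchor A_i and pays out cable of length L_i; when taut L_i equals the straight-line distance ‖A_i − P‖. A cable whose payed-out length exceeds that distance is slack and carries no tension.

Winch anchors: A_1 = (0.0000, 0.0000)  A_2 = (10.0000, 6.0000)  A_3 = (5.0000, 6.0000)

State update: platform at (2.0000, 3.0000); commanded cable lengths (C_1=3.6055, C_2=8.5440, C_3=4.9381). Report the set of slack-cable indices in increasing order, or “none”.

3

i=1: geometric 3.6056 vs commanded 3.6055 ⇒ taut
i=2: geometric 8.5440 vs commanded 8.5440 ⇒ taut
i=3: geometric 4.2426 vs commanded 4.9381 ⇒ slack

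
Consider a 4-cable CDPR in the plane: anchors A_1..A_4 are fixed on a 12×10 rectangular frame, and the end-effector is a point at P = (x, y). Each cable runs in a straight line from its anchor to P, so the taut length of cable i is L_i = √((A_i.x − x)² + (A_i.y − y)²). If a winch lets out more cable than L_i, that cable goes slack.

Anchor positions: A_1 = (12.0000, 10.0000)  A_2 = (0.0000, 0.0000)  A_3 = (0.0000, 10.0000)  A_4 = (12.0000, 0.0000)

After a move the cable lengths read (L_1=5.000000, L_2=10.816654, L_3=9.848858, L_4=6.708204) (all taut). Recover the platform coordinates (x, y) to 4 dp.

each cable: (A_i−P)·(A_i−P) = L_i²; let c_i = ‖A_i‖²−L_i²
c_1 = 144.0000+100.0000−25.0000 = 219.0000
row 1: 24.0000x + 20.0000y = 336.0000  (c_2=-117.0000)
row 2: 24.0000x + 0.0000y = 216.0000  (c_3=3.0000)
row 3: 0.0000x + 20.0000y = 120.0000  (c_4=99.0000)
Cramer on rows 1–2 → x = 9.0000, y = 6.0000
check cable 4: ‖A_4−P‖² = 45.0000 ≈ L_4² = 45.0000 ✓

(9.0000, 6.0000)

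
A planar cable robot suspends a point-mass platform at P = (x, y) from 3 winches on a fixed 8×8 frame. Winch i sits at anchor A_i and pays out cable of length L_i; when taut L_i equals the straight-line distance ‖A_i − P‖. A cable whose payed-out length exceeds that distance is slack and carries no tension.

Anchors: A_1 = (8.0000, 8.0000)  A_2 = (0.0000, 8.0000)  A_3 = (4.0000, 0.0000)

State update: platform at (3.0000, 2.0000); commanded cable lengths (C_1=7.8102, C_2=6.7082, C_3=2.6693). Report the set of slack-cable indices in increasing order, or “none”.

3

cable 1: √((5.0000)²+(6.0000)²)=7.8102, C_1=7.8102: taut
cable 2: √((-3.0000)²+(6.0000)²)=6.7082, C_2=6.7082: taut
cable 3: √((1.0000)²+(-2.0000)²)=2.2361, C_3=2.6693: slack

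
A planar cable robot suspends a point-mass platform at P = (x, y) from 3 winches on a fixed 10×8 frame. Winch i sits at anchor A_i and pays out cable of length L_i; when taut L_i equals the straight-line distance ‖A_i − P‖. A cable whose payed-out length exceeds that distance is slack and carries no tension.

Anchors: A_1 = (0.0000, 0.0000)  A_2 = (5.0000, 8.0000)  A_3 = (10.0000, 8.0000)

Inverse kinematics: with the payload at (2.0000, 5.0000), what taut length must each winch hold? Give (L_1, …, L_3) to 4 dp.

(5.3852, 4.2426, 8.5440)

L_1 = √((0.0000−2.0000)² + (0.0000−5.0000)²) = 5.3852
L_2 = √((5.0000−2.0000)² + (8.0000−5.0000)²) = 4.2426
L_3 = √((10.0000−2.0000)² + (8.0000−5.0000)²) = 8.5440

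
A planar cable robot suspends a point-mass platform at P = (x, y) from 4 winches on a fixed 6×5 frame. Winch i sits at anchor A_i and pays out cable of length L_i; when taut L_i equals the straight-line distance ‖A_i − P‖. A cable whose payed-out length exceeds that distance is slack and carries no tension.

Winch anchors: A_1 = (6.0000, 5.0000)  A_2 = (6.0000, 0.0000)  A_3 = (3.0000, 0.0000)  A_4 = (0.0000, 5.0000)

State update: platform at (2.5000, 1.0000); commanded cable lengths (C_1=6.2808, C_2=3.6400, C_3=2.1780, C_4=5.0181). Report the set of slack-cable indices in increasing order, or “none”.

cable 1: L_1 = ‖A_1−P‖ = 5.3151;  C_1 = 6.2808 → slack
cable 2: L_2 = ‖A_2−P‖ = 3.6401;  C_2 = 3.6400 → taut
cable 3: L_3 = ‖A_3−P‖ = 1.1180;  C_3 = 2.1780 → slack
cable 4: L_4 = ‖A_4−P‖ = 4.7170;  C_4 = 5.0181 → slack

1, 3, 4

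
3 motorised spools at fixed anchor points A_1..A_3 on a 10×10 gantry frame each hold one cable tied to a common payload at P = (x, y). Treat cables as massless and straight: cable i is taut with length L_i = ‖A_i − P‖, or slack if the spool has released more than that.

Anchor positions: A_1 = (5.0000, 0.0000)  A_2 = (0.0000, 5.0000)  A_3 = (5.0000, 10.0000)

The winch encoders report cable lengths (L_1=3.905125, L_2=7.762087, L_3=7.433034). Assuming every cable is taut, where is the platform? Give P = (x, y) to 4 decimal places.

circle eqns → linear via eq_j − eq_1; set q_j = A_j·A_j − L_j²
q_1 = 25.0000+0.0000−15.2500 = 9.7500
10.0000·x − 10.0000·y = q_1−q_2 = 45.0000
0.0000·x − 20.0000·y = q_1−q_3 = -60.0000
solve first two rows → x=7.5000, y=3.0000

(7.5000, 3.0000)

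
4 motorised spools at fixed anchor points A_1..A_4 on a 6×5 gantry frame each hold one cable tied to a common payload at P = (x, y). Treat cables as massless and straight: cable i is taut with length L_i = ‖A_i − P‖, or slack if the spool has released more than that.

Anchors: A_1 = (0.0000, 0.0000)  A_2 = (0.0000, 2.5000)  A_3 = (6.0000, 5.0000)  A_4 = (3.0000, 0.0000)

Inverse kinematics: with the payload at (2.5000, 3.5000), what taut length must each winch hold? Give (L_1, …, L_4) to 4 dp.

(4.3012, 2.6926, 3.8079, 3.5355)

L_1: Δ = A_1−P = (-2.5000, -3.5000) → ‖Δ‖ = √18.5000 = 4.3012
L_2: Δ = A_2−P = (-2.5000, -1.0000) → ‖Δ‖ = √7.2500 = 2.6926
L_3: Δ = A_3−P = (3.5000, 1.5000) → ‖Δ‖ = √14.5000 = 3.8079
L_4: Δ = A_4−P = (0.5000, -3.5000) → ‖Δ‖ = √12.5000 = 3.5355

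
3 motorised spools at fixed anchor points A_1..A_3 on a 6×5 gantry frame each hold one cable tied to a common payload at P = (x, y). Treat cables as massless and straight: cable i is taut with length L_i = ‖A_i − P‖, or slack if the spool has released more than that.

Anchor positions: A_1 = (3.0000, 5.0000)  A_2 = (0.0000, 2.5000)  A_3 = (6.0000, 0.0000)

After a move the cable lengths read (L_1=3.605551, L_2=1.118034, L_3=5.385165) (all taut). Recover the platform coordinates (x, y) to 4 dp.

(1.0000, 2.0000)

expand ‖A_i−P‖²=L_i² and subtract eq 1 (q_i ≔ ‖A_i‖²−L_i²)
q_1 = 9.0000+25.0000−13.0000 = 21.0000
eq1−eq2 → [6.0000  5.0000]·P = 16.0000
eq1−eq3 → [-6.0000  10.0000]·P = 14.0000
2×2 solve → P = (1.0000, 2.0000)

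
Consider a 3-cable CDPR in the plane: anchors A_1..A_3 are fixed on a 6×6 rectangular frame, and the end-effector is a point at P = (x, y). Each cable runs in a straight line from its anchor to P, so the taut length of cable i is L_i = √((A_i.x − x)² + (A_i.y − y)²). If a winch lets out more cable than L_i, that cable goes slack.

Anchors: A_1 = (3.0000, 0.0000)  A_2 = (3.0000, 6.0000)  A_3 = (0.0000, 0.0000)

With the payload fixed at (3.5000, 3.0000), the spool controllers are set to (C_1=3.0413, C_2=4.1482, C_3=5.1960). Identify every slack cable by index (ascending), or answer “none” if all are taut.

i=1: geometric 3.0414 vs commanded 3.0413 ⇒ taut
i=2: geometric 3.0414 vs commanded 4.1482 ⇒ slack
i=3: geometric 4.6098 vs commanded 5.1960 ⇒ slack

2, 3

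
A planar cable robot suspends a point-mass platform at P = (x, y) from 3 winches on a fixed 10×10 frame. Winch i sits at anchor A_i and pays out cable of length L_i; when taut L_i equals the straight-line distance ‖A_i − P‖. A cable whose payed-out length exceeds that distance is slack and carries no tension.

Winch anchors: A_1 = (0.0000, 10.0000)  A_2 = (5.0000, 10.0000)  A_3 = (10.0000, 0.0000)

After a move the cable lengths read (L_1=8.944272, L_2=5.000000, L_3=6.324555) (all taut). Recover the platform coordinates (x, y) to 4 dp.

each cable: (A_i−P)·(A_i−P) = L_i²; let q_i = ‖A_i‖²−L_i²
q_1 = 0.0000+100.0000−80.0000 = 20.0000
row 1: -10.0000x + 0.0000y = -80.0000  (q_2=100.0000)
row 2: -20.0000x + 20.0000y = -40.0000  (q_3=60.0000)
Cramer on rows 1–2 → x = 8.0000, y = 6.0000

(8.0000, 6.0000)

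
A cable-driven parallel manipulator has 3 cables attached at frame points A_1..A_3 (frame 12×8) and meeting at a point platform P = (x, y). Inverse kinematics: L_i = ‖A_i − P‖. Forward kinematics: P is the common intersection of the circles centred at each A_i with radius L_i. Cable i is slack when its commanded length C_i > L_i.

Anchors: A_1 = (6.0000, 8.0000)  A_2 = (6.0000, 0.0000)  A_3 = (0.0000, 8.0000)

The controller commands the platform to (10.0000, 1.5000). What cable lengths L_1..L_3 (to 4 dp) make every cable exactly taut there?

L_1: Δ = A_1−P = (-4.0000, 6.5000) → ‖Δ‖ = √58.2500 = 7.6322
L_2: Δ = A_2−P = (-4.0000, -1.5000) → ‖Δ‖ = √18.2500 = 4.2720
L_3: Δ = A_3−P = (-10.0000, 6.5000) → ‖Δ‖ = √142.2500 = 11.9269

(7.6322, 4.2720, 11.9269)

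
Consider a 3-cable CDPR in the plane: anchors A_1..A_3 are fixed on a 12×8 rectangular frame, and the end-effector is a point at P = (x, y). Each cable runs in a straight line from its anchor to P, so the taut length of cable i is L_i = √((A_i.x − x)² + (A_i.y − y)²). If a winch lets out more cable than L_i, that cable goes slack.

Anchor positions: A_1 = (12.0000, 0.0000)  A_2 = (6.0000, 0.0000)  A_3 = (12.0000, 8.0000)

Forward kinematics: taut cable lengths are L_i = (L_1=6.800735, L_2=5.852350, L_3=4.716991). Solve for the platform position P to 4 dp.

(8.0000, 5.5000)

each cable: (A_i−P)·(A_i−P) = L_i²; let k_i = ‖A_i‖²−L_i²
k_1 = 144.0000+0.0000−46.2500 = 97.7500
row 1: 12.0000x + 0.0000y = 96.0000  (k_2=1.7500)
row 2: 0.0000x − 16.0000y = -88.0000  (k_3=185.7500)
Cramer on rows 1–2 → x = 8.0000, y = 5.5000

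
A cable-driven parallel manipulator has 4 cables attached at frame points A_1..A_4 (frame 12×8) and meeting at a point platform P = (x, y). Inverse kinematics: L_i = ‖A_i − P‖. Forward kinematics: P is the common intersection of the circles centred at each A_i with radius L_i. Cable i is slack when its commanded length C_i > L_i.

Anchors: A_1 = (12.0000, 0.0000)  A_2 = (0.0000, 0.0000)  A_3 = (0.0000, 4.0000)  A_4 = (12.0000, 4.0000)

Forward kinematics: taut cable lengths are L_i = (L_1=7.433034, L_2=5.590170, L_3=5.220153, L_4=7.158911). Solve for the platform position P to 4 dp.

(5.0000, 2.5000)

circle eqns → linear via eq_j − eq_1; set c_j = A_j·A_j − L_j²
c_1 = 144.0000+0.0000−55.2500 = 88.7500
24.0000·x + 0.0000·y = c_1−c_2 = 120.0000
24.0000·x − 8.0000·y = c_1−c_3 = 100.0000
0.0000·x − 8.0000·y = c_1−c_4 = -20.0000
solve first two rows → x=5.0000, y=2.5000
check cable 4: ‖A_4−P‖² = 51.2500 ≈ L_4² = 51.2500 ✓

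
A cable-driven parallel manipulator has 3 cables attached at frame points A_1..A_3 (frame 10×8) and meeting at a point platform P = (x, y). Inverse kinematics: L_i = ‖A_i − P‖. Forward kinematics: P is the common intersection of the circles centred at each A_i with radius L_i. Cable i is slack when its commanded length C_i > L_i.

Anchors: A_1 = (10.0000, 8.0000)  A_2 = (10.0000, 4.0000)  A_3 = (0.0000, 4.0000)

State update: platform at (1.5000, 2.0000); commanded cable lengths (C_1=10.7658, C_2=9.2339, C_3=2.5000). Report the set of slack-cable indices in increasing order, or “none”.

1, 2

i=1: geometric 10.4043 vs commanded 10.7658 ⇒ slack
i=2: geometric 8.7321 vs commanded 9.2339 ⇒ slack
i=3: geometric 2.5000 vs commanded 2.5000 ⇒ taut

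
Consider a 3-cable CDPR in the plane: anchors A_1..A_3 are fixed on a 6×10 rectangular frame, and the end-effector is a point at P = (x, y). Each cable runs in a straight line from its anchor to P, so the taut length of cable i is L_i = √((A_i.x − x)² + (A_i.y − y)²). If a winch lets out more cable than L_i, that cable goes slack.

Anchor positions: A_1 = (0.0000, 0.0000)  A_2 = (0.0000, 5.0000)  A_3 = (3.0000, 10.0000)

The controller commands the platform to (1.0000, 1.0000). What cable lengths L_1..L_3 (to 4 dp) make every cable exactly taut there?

(1.4142, 4.1231, 9.2195)

L_1: Δ = A_1−P = (-1.0000, -1.0000) → ‖Δ‖ = √2.0000 = 1.4142
L_2: Δ = A_2−P = (-1.0000, 4.0000) → ‖Δ‖ = √17.0000 = 4.1231
L_3: Δ = A_3−P = (2.0000, 9.0000) → ‖Δ‖ = √85.0000 = 9.2195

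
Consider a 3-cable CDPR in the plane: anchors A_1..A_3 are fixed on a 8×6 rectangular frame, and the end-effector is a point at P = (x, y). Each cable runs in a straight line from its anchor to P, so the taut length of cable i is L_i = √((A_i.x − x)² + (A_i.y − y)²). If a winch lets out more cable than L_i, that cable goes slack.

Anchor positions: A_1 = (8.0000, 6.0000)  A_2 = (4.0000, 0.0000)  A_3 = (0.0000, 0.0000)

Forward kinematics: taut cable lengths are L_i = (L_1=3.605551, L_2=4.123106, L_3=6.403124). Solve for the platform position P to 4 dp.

circle eqns → linear via eq_j − eq_1; set k_j = A_j·A_j − L_j²
k_1 = 64.0000+36.0000−13.0000 = 87.0000
8.0000·x + 12.0000·y = k_1−k_2 = 88.0000
16.0000·x + 12.0000·y = k_1−k_3 = 128.0000
solve first two rows → x=5.0000, y=4.0000

(5.0000, 4.0000)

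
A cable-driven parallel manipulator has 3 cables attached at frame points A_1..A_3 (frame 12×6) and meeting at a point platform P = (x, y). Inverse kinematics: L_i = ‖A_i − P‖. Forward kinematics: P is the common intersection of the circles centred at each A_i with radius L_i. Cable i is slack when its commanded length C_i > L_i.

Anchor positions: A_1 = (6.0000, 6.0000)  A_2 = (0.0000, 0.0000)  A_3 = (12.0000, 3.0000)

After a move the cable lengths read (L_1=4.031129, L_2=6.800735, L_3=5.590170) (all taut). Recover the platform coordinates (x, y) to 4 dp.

(6.5000, 2.0000)

expand ‖A_i−P‖²=L_i² and subtract eq 1 (k_i ≔ ‖A_i‖²−L_i²)
k_1 = 36.0000+36.0000−16.2500 = 55.7500
eq1−eq2 → [12.0000  12.0000]·P = 102.0000
eq1−eq3 → [-12.0000  6.0000]·P = -66.0000
2×2 solve → P = (6.5000, 2.0000)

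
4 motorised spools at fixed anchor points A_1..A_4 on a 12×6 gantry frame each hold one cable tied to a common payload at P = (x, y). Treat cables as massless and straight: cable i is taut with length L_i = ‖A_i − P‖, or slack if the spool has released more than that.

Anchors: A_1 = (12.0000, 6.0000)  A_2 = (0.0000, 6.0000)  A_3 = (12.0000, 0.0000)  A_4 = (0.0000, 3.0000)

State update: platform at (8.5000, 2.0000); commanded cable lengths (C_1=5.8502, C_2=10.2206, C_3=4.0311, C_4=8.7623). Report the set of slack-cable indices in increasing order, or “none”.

cable 1: √((3.5000)²+(4.0000)²)=5.3151, C_1=5.8502: slack
cable 2: √((-8.5000)²+(4.0000)²)=9.3941, C_2=10.2206: slack
cable 3: √((3.5000)²+(-2.0000)²)=4.0311, C_3=4.0311: taut
cable 4: √((-8.5000)²+(1.0000)²)=8.5586, C_4=8.7623: slack

1, 2, 4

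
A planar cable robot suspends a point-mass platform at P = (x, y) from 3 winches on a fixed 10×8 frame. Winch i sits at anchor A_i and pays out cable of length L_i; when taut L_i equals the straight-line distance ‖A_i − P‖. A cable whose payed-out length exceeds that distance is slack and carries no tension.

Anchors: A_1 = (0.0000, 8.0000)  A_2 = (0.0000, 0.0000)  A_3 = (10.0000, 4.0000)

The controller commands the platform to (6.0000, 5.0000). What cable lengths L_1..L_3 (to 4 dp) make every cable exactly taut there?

L_1 = √((0.0000−6.0000)² + (8.0000−5.0000)²) = 6.7082
L_2 = √((0.0000−6.0000)² + (0.0000−5.0000)²) = 7.8102
L_3 = √((10.0000−6.0000)² + (4.0000−5.0000)²) = 4.1231

(6.7082, 7.8102, 4.1231)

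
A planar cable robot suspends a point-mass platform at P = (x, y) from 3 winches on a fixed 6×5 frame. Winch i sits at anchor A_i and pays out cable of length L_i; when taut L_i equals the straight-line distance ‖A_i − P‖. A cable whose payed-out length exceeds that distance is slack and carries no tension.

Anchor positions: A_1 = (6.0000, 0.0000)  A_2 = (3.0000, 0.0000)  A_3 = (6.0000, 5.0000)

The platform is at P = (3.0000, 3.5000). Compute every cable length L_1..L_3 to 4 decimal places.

cable 1: Δx=3.0000, Δy=-3.5000; L_1 = √(Δx²+Δy²) = 4.6098
cable 2: Δx=0.0000, Δy=-3.5000; L_2 = √(Δx²+Δy²) = 3.5000
cable 3: Δx=3.0000, Δy=1.5000; L_3 = √(Δx²+Δy²) = 3.3541

(4.6098, 3.5000, 3.3541)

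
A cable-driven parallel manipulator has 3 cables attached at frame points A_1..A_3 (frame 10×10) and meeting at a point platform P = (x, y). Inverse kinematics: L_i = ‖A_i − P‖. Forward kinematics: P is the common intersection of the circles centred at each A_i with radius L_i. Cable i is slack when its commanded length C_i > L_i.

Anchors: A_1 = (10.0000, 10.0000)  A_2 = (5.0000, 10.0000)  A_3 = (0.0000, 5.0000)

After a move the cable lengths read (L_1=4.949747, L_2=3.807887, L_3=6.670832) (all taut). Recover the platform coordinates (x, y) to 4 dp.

circle eqns → linear via eq_j − eq_1; set k_j = A_j·A_j − L_j²
k_1 = 100.0000+100.0000−24.5000 = 175.5000
10.0000·x + 0.0000·y = k_1−k_2 = 65.0000
20.0000·x + 10.0000·y = k_1−k_3 = 195.0000
solve first two rows → x=6.5000, y=6.5000

(6.5000, 6.5000)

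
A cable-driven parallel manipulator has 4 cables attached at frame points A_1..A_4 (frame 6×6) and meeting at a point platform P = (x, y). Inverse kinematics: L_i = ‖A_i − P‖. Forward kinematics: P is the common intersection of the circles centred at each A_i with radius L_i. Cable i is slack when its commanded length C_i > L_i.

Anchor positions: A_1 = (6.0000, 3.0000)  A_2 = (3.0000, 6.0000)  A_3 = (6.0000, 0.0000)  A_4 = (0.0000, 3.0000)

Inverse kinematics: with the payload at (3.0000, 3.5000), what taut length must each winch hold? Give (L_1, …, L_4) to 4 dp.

L_1: Δ = A_1−P = (3.0000, -0.5000) → ‖Δ‖ = √9.2500 = 3.0414
L_2: Δ = A_2−P = (0.0000, 2.5000) → ‖Δ‖ = √6.2500 = 2.5000
L_3: Δ = A_3−P = (3.0000, -3.5000) → ‖Δ‖ = √21.2500 = 4.6098
L_4: Δ = A_4−P = (-3.0000, -0.5000) → ‖Δ‖ = √9.2500 = 3.0414

(3.0414, 2.5000, 4.6098, 3.0414)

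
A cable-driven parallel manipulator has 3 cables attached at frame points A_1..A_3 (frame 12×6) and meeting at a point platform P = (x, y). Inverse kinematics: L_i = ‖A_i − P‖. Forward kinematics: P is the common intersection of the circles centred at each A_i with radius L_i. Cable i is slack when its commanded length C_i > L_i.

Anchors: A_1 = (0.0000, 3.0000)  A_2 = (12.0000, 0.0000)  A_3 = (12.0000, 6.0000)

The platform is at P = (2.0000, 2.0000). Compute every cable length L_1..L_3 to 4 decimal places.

L_1 = √((0.0000−2.0000)² + (3.0000−2.0000)²) = 2.2361
L_2 = √((12.0000−2.0000)² + (0.0000−2.0000)²) = 10.1980
L_3 = √((12.0000−2.0000)² + (6.0000−2.0000)²) = 10.7703

(2.2361, 10.1980, 10.7703)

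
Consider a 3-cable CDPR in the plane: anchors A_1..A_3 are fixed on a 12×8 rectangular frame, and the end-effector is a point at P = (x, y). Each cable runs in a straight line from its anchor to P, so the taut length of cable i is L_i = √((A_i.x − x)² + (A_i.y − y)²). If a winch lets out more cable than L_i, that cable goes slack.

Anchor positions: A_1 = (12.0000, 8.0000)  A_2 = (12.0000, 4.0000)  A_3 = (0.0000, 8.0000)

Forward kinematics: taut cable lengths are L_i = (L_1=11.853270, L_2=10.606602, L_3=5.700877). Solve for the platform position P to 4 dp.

circle eqns → linear via eq_j − eq_1; set c_j = A_j·A_j − L_j²
c_1 = 144.0000+64.0000−140.5000 = 67.5000
0.0000·x + 8.0000·y = c_1−c_2 = 20.0000
24.0000·x + 0.0000·y = c_1−c_3 = 36.0000
solve first two rows → x=1.5000, y=2.5000

(1.5000, 2.5000)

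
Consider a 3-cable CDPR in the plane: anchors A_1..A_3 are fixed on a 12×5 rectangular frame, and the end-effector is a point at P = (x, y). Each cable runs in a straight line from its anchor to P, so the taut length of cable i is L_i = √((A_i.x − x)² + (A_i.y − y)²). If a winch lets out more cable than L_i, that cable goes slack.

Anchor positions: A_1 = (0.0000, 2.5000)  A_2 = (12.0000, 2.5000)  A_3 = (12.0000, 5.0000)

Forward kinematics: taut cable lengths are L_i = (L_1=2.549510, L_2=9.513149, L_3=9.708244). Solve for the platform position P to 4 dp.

(2.5000, 3.0000)

expand ‖A_i−P‖²=L_i² and subtract eq 1 (c_i ≔ ‖A_i‖²−L_i²)
c_1 = 0.0000+6.2500−6.5000 = -0.2500
eq1−eq2 → [-24.0000  0.0000]·P = -60.0000
eq1−eq3 → [-24.0000  -5.0000]·P = -75.0000
2×2 solve → P = (2.5000, 3.0000)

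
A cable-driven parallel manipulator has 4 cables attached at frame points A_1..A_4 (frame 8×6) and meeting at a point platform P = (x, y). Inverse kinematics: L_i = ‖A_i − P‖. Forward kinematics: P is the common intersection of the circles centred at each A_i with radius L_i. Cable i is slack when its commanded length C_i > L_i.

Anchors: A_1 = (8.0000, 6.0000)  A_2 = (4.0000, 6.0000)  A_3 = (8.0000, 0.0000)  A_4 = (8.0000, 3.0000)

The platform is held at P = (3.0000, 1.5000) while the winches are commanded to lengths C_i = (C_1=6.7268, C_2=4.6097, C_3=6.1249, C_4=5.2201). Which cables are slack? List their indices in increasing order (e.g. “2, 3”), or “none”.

cable 1: L_1 = ‖A_1−P‖ = 6.7268;  C_1 = 6.7268 → taut
cable 2: L_2 = ‖A_2−P‖ = 4.6098;  C_2 = 4.6097 → taut
cable 3: L_3 = ‖A_3−P‖ = 5.2202;  C_3 = 6.1249 → slack
cable 4: L_4 = ‖A_4−P‖ = 5.2202;  C_4 = 5.2201 → taut

3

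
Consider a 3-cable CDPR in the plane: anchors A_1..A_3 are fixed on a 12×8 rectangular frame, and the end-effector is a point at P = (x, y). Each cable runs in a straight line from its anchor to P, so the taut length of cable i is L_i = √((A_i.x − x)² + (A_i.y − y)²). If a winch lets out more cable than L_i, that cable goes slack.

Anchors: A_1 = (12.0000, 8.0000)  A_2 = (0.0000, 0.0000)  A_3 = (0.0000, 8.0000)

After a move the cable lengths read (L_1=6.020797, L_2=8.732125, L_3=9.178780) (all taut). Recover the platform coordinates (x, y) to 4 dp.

circle eqns → linear via eq_j − eq_1; set q_j = A_j·A_j − L_j²
q_1 = 144.0000+64.0000−36.2500 = 171.7500
24.0000·x + 16.0000·y = q_1−q_2 = 248.0000
24.0000·x + 0.0000·y = q_1−q_3 = 192.0000
solve first two rows → x=8.0000, y=3.5000

(8.0000, 3.5000)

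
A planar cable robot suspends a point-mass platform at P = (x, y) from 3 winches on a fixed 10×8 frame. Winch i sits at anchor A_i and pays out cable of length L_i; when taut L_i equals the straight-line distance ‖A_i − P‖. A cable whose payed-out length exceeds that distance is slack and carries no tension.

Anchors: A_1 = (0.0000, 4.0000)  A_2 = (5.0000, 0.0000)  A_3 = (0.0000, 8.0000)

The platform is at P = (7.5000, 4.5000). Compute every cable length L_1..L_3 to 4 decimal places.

(7.5166, 5.1478, 8.2765)

L_1 = √((0.0000−7.5000)² + (4.0000−4.5000)²) = 7.5166
L_2 = √((5.0000−7.5000)² + (0.0000−4.5000)²) = 5.1478
L_3 = √((0.0000−7.5000)² + (8.0000−4.5000)²) = 8.2765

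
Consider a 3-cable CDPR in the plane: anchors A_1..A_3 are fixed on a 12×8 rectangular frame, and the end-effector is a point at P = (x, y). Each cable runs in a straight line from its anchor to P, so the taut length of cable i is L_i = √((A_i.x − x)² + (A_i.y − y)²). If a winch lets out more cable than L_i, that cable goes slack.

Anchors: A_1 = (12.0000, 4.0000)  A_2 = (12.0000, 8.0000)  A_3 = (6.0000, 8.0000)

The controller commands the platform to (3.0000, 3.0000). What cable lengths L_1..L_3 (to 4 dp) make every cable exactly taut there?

L_1: Δ = A_1−P = (9.0000, 1.0000) → ‖Δ‖ = √82.0000 = 9.0554
L_2: Δ = A_2−P = (9.0000, 5.0000) → ‖Δ‖ = √106.0000 = 10.2956
L_3: Δ = A_3−P = (3.0000, 5.0000) → ‖Δ‖ = √34.0000 = 5.8310

(9.0554, 10.2956, 5.8310)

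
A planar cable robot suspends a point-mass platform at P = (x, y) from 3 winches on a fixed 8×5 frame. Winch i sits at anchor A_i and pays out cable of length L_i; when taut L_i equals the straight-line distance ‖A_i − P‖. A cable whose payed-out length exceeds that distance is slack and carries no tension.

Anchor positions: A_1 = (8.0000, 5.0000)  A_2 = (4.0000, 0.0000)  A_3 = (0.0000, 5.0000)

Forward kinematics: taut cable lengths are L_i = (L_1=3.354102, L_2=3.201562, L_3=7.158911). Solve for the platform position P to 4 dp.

(6.5000, 2.0000)

expand ‖A_i−P‖²=L_i² and subtract eq 1 (q_i ≔ ‖A_i‖²−L_i²)
q_1 = 64.0000+25.0000−11.2500 = 77.7500
eq1−eq2 → [8.0000  10.0000]·P = 72.0000
eq1−eq3 → [16.0000  0.0000]·P = 104.0000
2×2 solve → P = (6.5000, 2.0000)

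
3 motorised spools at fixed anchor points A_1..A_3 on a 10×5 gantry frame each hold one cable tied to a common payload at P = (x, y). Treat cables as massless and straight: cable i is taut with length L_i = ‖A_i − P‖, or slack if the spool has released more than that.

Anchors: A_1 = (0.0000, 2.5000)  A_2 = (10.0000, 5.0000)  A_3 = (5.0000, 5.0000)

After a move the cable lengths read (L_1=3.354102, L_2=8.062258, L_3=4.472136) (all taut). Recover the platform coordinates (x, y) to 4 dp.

(3.0000, 1.0000)

circle eqns → linear via eq_j − eq_1; set q_j = A_j·A_j − L_j²
q_1 = 0.0000+6.2500−11.2500 = -5.0000
-20.0000·x − 5.0000·y = q_1−q_2 = -65.0000
-10.0000·x − 5.0000·y = q_1−q_3 = -35.0000
solve first two rows → x=3.0000, y=1.0000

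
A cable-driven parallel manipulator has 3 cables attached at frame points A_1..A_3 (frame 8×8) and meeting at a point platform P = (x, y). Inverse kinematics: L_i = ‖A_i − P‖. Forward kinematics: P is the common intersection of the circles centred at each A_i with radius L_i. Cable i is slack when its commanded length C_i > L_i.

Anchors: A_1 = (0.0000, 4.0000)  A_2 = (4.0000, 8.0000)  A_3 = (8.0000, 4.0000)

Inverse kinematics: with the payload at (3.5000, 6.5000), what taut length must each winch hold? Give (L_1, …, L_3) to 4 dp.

cable 1: Δx=-3.5000, Δy=-2.5000; L_1 = √(Δx²+Δy²) = 4.3012
cable 2: Δx=0.5000, Δy=1.5000; L_2 = √(Δx²+Δy²) = 1.5811
cable 3: Δx=4.5000, Δy=-2.5000; L_3 = √(Δx²+Δy²) = 5.1478

(4.3012, 1.5811, 5.1478)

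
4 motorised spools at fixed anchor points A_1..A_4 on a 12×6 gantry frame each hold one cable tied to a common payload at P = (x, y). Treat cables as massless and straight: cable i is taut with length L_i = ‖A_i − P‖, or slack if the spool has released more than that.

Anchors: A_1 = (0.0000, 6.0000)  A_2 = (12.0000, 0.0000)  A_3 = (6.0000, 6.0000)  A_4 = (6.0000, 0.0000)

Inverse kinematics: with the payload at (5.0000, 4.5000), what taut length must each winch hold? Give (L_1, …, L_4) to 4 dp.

cable 1: Δx=-5.0000, Δy=1.5000; L_1 = √(Δx²+Δy²) = 5.2202
cable 2: Δx=7.0000, Δy=-4.5000; L_2 = √(Δx²+Δy²) = 8.3217
cable 3: Δx=1.0000, Δy=1.5000; L_3 = √(Δx²+Δy²) = 1.8028
cable 4: Δx=1.0000, Δy=-4.5000; L_4 = √(Δx²+Δy²) = 4.6098

(5.2202, 8.3217, 1.8028, 4.6098)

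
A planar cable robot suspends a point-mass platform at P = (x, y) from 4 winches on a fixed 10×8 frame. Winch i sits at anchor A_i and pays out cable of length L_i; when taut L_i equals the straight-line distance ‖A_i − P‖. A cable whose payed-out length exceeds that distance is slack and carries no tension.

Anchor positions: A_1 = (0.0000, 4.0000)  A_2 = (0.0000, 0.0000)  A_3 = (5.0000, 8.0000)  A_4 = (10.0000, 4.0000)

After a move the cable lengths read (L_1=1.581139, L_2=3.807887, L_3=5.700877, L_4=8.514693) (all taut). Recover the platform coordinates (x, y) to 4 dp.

(1.5000, 3.5000)

expand ‖A_i−P‖²=L_i² and subtract eq 1 (q_i ≔ ‖A_i‖²−L_i²)
q_1 = 0.0000+16.0000−2.5000 = 13.5000
eq1−eq2 → [0.0000  8.0000]·P = 28.0000
eq1−eq3 → [-10.0000  -8.0000]·P = -43.0000
eq1−eq4 → [-20.0000  0.0000]·P = -30.0000
2×2 solve → P = (1.5000, 3.5000)
check cable 4: ‖A_4−P‖² = 72.5000 ≈ L_4² = 72.5000 ✓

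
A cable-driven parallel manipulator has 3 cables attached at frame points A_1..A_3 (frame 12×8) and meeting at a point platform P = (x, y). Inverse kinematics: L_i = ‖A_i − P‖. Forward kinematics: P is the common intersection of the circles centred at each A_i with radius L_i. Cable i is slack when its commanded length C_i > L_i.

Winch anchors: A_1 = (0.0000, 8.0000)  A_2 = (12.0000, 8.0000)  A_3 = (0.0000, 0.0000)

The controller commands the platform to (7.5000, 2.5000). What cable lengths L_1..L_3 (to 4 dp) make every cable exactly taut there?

(9.3005, 7.1063, 7.9057)

cable 1: Δx=-7.5000, Δy=5.5000; L_1 = √(Δx²+Δy²) = 9.3005
cable 2: Δx=4.5000, Δy=5.5000; L_2 = √(Δx²+Δy²) = 7.1063
cable 3: Δx=-7.5000, Δy=-2.5000; L_3 = √(Δx²+Δy²) = 7.9057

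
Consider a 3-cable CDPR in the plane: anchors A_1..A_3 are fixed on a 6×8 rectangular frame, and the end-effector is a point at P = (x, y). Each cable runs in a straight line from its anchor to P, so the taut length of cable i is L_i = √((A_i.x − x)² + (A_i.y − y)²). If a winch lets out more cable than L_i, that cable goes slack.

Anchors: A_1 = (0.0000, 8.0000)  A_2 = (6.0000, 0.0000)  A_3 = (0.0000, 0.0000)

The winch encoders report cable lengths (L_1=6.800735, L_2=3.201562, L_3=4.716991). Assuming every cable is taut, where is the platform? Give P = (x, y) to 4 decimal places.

circle eqns → linear via eq_j − eq_1; set c_j = A_j·A_j − L_j²
c_1 = 0.0000+64.0000−46.2500 = 17.7500
-12.0000·x + 16.0000·y = c_1−c_2 = -8.0000
0.0000·x + 16.0000·y = c_1−c_3 = 40.0000
solve first two rows → x=4.0000, y=2.5000

(4.0000, 2.5000)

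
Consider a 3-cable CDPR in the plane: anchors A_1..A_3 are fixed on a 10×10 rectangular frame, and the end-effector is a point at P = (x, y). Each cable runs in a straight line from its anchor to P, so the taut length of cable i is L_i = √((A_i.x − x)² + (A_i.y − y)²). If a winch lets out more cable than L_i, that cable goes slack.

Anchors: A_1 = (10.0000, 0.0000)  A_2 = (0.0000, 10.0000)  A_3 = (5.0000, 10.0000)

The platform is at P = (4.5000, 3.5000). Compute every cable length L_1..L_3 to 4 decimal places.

(6.5192, 7.9057, 6.5192)

L_1: Δ = A_1−P = (5.5000, -3.5000) → ‖Δ‖ = √42.5000 = 6.5192
L_2: Δ = A_2−P = (-4.5000, 6.5000) → ‖Δ‖ = √62.5000 = 7.9057
L_3: Δ = A_3−P = (0.5000, 6.5000) → ‖Δ‖ = √42.5000 = 6.5192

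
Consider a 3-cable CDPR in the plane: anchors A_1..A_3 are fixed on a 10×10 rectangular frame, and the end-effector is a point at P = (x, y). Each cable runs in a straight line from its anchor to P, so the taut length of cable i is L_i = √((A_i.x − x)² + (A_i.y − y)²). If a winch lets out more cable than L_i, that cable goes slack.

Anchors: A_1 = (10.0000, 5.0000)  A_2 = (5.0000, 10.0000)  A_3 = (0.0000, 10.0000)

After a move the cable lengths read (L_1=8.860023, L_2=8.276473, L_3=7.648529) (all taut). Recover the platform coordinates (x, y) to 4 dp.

(1.5000, 2.5000)

each cable: (A_i−P)·(A_i−P) = L_i²; let q_i = ‖A_i‖²−L_i²
q_1 = 100.0000+25.0000−78.5000 = 46.5000
row 1: 10.0000x − 10.0000y = -10.0000  (q_2=56.5000)
row 2: 20.0000x − 10.0000y = 5.0000  (q_3=41.5000)
Cramer on rows 1–2 → x = 1.5000, y = 2.5000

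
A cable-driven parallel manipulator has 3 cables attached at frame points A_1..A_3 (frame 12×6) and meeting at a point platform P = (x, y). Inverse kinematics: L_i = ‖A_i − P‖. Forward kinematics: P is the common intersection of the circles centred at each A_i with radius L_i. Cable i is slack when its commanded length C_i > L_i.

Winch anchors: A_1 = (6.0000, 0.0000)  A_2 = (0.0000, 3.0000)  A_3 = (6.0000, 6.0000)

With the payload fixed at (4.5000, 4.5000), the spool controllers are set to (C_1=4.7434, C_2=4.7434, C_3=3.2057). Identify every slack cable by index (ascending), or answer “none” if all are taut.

3

cable 1: L_1 = ‖A_1−P‖ = 4.7434;  C_1 = 4.7434 → taut
cable 2: L_2 = ‖A_2−P‖ = 4.7434;  C_2 = 4.7434 → taut
cable 3: L_3 = ‖A_3−P‖ = 2.1213;  C_3 = 3.2057 → slack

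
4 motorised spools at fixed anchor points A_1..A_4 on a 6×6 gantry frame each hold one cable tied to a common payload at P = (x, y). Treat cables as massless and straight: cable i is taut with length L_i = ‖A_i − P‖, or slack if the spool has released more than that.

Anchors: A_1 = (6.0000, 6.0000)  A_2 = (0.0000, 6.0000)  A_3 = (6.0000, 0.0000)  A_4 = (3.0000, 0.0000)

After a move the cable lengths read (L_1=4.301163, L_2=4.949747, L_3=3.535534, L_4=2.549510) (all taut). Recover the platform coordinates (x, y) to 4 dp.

(3.5000, 2.5000)

circle eqns → linear via eq_j − eq_1; set c_j = A_j·A_j − L_j²
c_1 = 36.0000+36.0000−18.5000 = 53.5000
12.0000·x + 0.0000·y = c_1−c_2 = 42.0000
0.0000·x + 12.0000·y = c_1−c_3 = 30.0000
6.0000·x + 12.0000·y = c_1−c_4 = 51.0000
solve first two rows → x=3.5000, y=2.5000
check cable 4: ‖A_4−P‖² = 6.5000 ≈ L_4² = 6.5000 ✓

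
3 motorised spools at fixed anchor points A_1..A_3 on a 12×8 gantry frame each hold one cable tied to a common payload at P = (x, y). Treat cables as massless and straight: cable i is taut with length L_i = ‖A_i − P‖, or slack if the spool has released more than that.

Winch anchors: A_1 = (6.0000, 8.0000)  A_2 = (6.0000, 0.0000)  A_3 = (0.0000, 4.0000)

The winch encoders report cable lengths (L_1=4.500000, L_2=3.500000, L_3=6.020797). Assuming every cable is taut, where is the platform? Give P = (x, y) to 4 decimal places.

each cable: (A_i−P)·(A_i−P) = L_i²; let k_i = ‖A_i‖²−L_i²
k_1 = 36.0000+64.0000−20.2500 = 79.7500
row 1: 0.0000x + 16.0000y = 56.0000  (k_2=23.7500)
row 2: 12.0000x + 8.0000y = 100.0000  (k_3=-20.2500)
Cramer on rows 1–2 → x = 6.0000, y = 3.5000

(6.0000, 3.5000)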